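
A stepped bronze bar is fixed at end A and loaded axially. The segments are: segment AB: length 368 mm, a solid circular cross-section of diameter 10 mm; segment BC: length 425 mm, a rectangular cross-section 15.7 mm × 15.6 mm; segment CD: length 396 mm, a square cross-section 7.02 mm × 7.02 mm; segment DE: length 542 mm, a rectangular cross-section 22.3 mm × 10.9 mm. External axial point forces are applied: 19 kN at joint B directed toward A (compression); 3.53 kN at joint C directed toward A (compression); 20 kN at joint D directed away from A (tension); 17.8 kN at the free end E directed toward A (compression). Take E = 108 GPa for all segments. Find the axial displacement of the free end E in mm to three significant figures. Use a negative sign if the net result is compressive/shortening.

-1.11 mm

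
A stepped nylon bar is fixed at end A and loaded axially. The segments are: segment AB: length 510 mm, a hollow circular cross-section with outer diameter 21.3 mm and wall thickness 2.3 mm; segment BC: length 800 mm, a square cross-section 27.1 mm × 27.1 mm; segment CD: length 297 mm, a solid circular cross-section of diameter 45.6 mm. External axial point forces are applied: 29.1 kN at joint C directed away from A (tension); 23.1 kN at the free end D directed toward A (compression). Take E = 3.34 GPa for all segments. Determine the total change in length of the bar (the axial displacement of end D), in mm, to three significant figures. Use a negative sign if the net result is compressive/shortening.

7.37 mm

Internal axial forces (sectioning from the free end, tension +): N_CD = -23.1 kN, N_BC = 6 kN, N_AB = 6 kN.
A_AB = 137.3 mm².
A_BC = 734.4 mm².
A_CD = 1633 mm².
δ_AB = 6000·510/(137.3·3340) = 6.673 mm
δ_BC = 6000·800/(734.4·3340) = 1.957 mm
δ_CD = -23100·297/(1633·3340) = -1.258 mm
δ = Σδ_i = 7.372 mm.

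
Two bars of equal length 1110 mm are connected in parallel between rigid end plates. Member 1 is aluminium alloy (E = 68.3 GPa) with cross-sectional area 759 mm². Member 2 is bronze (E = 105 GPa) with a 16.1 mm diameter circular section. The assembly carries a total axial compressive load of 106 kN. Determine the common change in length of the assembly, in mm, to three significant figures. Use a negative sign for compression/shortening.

-1.61 mm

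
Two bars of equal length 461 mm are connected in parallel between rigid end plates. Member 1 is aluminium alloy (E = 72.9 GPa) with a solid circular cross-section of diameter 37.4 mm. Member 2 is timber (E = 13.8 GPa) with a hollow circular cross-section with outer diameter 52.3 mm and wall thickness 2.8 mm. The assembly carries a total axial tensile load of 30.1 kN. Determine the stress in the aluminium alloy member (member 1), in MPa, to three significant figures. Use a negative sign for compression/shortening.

A_1 = 1099 mm².
A_2 = 435.4 mm².
Equal strain + equilibrium ⇒ each member carries load in proportion to AE: A₁E₁ = 80090000 N, A₂E₂ = 6009000 N, ΣAE = 86100000 N.
σ₁ = P·E₁/ΣAE = 30100·72900/86100000 = 25.49 MPa.

25.5 MPa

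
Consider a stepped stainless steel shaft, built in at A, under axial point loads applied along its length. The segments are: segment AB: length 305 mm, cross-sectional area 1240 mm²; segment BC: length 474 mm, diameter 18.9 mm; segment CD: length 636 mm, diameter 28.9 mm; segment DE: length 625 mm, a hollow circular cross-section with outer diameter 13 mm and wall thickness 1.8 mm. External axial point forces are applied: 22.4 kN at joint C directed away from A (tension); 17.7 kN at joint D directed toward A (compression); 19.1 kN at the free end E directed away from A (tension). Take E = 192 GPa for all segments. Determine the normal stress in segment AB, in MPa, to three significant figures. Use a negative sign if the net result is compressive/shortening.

19.2 MPa

Internal axial forces (sectioning from the free end, tension +): N_DE = 19.1 kN, N_CD = 1.4 kN, N_BC = 23.8 kN, N_AB = 23.8 kN.
σ_AB = N_AB/A_AB = 23800/1240 = 19.19 MPa.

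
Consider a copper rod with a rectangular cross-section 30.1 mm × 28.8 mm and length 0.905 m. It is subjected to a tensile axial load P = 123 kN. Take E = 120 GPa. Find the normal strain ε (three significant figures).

0.00118

A = 866.9 mm².
σ = N/A = 141.9 MPa; ε = σ/E = 141.9/120000 = 1.182e-03.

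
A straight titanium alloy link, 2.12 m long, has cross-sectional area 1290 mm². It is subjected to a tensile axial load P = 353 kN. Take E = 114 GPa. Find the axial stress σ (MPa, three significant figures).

274 MPa

σ = N/A = 353000/1290 = 273.6 MPa.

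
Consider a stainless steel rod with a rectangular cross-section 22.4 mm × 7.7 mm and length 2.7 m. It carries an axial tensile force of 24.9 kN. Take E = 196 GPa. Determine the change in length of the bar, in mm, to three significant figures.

1.99 mm

A = 172.5 mm².
δ_mech = NL/(AE) = 24900·2700/(172.5·196000) = 1.989 mm.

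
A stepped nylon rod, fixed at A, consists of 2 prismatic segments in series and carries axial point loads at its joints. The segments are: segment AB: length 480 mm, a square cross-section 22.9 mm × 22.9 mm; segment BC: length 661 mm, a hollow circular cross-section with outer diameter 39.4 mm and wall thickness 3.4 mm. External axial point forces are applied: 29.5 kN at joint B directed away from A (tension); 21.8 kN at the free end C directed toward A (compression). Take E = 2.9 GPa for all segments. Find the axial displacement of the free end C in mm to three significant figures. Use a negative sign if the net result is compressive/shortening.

Internal axial forces (sectioning from the free end, tension +): N_BC = -21.8 kN, N_AB = 7.7 kN.
A_AB = 524.4 mm².
A_BC = 384.5 mm².
δ_AB = 7700·480/(524.4·2900) = 2.43 mm
δ_BC = -21800·661/(384.5·2900) = -12.92 mm
δ = Σδ_i = -10.49 mm.

-10.5 mm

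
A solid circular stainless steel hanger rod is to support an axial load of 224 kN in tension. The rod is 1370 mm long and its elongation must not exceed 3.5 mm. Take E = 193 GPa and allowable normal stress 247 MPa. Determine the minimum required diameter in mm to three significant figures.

Required area A ≥ P/σ_allow = 224000/247 = 906.9 mm².
For a solid circular section, d ≥ √(4A/π) = 33.98 mm.
Elongation limit: A ≥ PL/(Eδ_allow) = 224000·1370/(193000·3.5) = 454.3 mm² ⇒ d ≥ 24.05 mm.
The stress limit governs.

34.0 mm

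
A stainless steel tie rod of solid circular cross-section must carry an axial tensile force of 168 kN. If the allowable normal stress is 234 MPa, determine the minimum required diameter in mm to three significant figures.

Required area A ≥ P/σ_allow = 168000/234 = 717.9 mm².
For a solid circular section, d ≥ √(4A/π) = 30.23 mm.

30.2 mm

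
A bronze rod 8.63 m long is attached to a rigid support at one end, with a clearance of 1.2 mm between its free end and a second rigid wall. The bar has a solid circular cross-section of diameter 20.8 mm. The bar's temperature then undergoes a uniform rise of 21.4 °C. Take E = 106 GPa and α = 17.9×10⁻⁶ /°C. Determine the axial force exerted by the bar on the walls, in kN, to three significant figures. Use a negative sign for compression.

-8.79 kN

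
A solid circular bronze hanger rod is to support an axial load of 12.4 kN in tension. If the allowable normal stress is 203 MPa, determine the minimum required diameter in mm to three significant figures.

8.82 mm

Required area A ≥ P/σ_allow = 12400/203 = 61.08 mm².
For a solid circular section, d ≥ √(4A/π) = 8.819 mm.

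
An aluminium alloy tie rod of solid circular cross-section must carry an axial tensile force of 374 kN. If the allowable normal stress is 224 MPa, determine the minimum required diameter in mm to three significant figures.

46.1 mm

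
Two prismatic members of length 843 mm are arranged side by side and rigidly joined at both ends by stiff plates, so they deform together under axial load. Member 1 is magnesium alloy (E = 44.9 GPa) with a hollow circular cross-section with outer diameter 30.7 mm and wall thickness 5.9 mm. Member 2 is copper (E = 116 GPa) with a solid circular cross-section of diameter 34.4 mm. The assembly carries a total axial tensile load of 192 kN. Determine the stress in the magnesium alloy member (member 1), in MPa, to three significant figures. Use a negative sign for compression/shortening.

A_1 = 459.7 mm².
A_2 = 929.4 mm².
Equal strain + equilibrium ⇒ each member carries load in proportion to AE: A₁E₁ = 20640000 N, A₂E₂ = 107800000 N, ΣAE = 128500000 N.
σ₁ = P·E₁/ΣAE = 192000·44900/128500000 = 67.11 MPa.

67.1 MPa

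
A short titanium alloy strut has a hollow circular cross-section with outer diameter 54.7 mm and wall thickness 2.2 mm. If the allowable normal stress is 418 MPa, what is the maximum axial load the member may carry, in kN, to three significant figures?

152 kN

A = 362.9 mm².
P_max = σ_allow · A = 418 · 362.9 = 151700 N = 151.7 kN.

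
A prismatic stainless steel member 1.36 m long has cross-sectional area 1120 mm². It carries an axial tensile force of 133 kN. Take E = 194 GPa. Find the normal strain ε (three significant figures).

σ = N/A = 118.8 MPa; ε = σ/E = 118.8/194000 = 6.121e-04.

6.12e-04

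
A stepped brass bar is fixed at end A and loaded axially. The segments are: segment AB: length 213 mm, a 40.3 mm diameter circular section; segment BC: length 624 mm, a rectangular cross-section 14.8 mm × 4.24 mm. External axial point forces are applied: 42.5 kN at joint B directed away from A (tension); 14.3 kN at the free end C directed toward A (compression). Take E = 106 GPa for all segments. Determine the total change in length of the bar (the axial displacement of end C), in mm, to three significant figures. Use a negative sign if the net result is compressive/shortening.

-1.30 mm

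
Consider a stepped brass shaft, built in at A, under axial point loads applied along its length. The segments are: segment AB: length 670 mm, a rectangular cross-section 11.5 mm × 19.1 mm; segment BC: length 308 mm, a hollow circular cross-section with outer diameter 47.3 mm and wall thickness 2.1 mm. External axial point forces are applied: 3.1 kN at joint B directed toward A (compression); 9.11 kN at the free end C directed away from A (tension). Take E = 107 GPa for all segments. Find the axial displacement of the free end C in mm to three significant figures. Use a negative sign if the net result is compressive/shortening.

Internal axial forces (sectioning from the free end, tension +): N_BC = 9.11 kN, N_AB = 6.01 kN.
A_AB = 219.7 mm².
A_BC = 298.2 mm².
δ_AB = 6010·670/(219.7·107000) = 0.1713 mm
δ_BC = 9110·308/(298.2·107000) = 0.08794 mm
δ = Σδ_i = 0.2593 mm.

0.259 mm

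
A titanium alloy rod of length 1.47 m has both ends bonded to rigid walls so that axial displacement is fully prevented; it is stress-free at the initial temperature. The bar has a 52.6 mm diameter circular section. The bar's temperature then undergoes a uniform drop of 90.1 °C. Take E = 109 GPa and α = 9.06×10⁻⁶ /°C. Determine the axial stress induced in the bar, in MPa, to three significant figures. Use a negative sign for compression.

89.0 MPa

Free thermal expansion αLΔT = 9.06e-6 · 1470 · -90.1 = -1.2 mm.
The walls impose strain ε = −(-1.2)/1470 = 8.1631e-04; σ = Eε = 109000 · 8.1631e-04 = 88.98 MPa.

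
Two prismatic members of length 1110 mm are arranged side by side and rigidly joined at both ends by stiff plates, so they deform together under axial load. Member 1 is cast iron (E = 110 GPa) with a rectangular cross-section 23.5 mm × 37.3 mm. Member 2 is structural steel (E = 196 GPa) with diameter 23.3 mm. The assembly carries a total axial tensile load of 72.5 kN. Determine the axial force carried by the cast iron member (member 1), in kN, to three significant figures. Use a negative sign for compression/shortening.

A_1 = 876.5 mm².
A_2 = 426.4 mm².
Equal strain + equilibrium ⇒ each member carries load in proportion to AE: A₁E₁ = 96420000 N, A₂E₂ = 83570000 N, ΣAE = 180000000 N.
F₁ = P·A₁E₁/ΣAE = 72500·96420000/180000000 = 38840 N.

38.8 kN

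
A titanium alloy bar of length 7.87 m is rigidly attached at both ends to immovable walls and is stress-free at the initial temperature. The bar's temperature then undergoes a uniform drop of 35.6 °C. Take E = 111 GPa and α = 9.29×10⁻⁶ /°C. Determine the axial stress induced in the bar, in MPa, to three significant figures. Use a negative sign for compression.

36.7 MPa

Free thermal expansion αLΔT = 9.29e-6 · 7870 · -35.6 = -2.603 mm.
The walls impose strain ε = −(-2.603)/7870 = 3.3072e-04; σ = Eε = 111000 · 3.3072e-04 = 36.71 MPa.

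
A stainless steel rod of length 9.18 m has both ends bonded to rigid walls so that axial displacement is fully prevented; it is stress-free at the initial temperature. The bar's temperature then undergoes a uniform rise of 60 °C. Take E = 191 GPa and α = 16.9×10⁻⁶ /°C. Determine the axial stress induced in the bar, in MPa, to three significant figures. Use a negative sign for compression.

-194 MPa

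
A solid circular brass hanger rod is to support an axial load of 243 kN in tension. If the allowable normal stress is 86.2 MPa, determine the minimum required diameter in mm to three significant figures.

59.9 mm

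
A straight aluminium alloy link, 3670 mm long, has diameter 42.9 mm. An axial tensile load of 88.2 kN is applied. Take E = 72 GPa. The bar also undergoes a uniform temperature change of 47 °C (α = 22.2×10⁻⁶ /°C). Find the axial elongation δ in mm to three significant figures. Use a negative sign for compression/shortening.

A = 1445 mm².
δ_mech = NL/(AE) = 88200·3670/(1445·72000) = 3.11 mm.
δ_thermal = αLΔT = 22.2e-6·3670·47 = 3.829 mm.
δ = δ_mech + δ_thermal = 6.94 mm.

6.94 mm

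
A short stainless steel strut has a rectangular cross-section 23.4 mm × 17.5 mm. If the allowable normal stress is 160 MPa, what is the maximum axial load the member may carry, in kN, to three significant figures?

A = 409.5 mm².
P_max = σ_allow · A = 160 · 409.5 = 65520 N = 65.52 kN.

65.5 kN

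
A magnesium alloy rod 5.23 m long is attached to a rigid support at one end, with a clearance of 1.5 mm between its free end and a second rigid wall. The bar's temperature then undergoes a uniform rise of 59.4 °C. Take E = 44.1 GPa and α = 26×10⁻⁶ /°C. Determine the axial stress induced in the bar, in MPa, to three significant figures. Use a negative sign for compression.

-55.5 MPa

Free thermal expansion αLΔT = 26e-6 · 5230 · 59.4 = 8.077 mm.
The walls engage after the gap closes; constrained expansion = 8.077 − 1.5 = 6.577 mm.
The walls impose strain ε = −(6.577)/5230 = -1.2576e-03; σ = Eε = 44100 · -1.2576e-03 = -55.46 MPa.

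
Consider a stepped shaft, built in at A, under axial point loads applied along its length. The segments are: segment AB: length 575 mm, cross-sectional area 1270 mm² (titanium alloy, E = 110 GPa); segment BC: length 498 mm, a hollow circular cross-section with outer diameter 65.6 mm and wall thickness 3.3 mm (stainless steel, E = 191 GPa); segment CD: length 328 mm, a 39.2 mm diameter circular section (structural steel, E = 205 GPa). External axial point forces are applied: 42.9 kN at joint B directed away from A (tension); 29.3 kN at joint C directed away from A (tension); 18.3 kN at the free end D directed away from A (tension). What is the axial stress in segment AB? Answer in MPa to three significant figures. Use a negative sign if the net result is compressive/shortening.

Internal axial forces (sectioning from the free end, tension +): N_CD = 18.3 kN, N_BC = 47.6 kN, N_AB = 90.5 kN.
σ_AB = N_AB/A_AB = 90500/1270 = 71.26 MPa.

71.3 MPa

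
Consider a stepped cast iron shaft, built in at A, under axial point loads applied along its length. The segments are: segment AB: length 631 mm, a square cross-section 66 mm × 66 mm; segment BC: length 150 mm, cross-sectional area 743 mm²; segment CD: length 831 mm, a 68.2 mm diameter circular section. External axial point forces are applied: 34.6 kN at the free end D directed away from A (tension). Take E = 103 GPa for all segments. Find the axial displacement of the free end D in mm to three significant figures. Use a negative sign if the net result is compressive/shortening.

0.193 mm

Internal axial forces (sectioning from the free end, tension +): N_CD = 34.6 kN, N_BC = 34.6 kN, N_AB = 34.6 kN.
A_AB = 4356 mm².
A_CD = 3653 mm².
δ_AB = 34600·631/(4356·103000) = 0.04866 mm
δ_BC = 34600·150/(743·103000) = 0.06782 mm
δ_CD = 34600·831/(3653·103000) = 0.07642 mm
δ = Σδ_i = 0.1929 mm.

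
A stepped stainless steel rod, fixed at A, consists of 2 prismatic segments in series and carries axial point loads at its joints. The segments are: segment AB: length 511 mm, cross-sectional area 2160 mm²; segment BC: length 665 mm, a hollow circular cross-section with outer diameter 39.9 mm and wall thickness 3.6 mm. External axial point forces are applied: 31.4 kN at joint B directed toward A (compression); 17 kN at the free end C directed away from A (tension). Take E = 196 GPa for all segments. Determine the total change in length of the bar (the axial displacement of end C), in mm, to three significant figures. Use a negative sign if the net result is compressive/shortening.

0.123 mm

Internal axial forces (sectioning from the free end, tension +): N_BC = 17 kN, N_AB = -14.4 kN.
A_BC = 410.5 mm².
δ_AB = -14400·511/(2160·196000) = -0.01738 mm
δ_BC = 17000·665/(410.5·196000) = 0.1405 mm
δ = Σδ_i = 0.1231 mm.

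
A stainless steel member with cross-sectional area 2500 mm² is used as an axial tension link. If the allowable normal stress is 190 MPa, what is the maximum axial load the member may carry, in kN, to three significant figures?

P_max = σ_allow · A = 190 · 2500 = 475000 N = 475 kN.

475 kN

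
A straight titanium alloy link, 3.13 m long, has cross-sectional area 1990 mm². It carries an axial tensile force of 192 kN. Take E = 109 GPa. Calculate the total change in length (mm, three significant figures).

2.77 mm

δ_mech = NL/(AE) = 192000·3130/(1990·109000) = 2.771 mm.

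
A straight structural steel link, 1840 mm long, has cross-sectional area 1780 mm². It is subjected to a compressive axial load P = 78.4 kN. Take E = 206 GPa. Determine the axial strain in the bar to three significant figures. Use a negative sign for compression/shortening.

σ = N/A = -44.04 MPa; ε = σ/E = -44.04/206000 = -2.138e-04.

-2.14e-04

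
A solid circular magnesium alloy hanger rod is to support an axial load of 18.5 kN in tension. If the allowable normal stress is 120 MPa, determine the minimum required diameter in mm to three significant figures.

14.0 mm

Required area A ≥ P/σ_allow = 18500/120 = 154.2 mm².
For a solid circular section, d ≥ √(4A/π) = 14.01 mm.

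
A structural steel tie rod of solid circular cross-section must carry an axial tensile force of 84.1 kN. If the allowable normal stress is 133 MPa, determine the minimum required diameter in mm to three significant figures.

28.4 mm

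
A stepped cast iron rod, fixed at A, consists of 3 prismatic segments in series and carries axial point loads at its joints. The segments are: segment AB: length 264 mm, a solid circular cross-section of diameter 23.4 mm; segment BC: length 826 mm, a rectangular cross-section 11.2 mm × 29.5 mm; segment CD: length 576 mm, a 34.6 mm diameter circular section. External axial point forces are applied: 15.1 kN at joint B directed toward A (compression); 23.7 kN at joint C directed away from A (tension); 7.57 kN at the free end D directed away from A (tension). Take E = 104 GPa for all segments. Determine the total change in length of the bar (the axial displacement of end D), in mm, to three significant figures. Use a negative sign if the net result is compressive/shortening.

0.892 mm

Internal axial forces (sectioning from the free end, tension +): N_CD = 7.57 kN, N_BC = 31.27 kN, N_AB = 16.17 kN.
A_AB = 430.1 mm².
A_BC = 330.4 mm².
A_CD = 940.2 mm².
δ_AB = 16170·264/(430.1·104000) = 0.09545 mm
δ_BC = 31270·826/(330.4·104000) = 0.7517 mm
δ_CD = 7570·576/(940.2·104000) = 0.04459 mm
δ = Σδ_i = 0.8917 mm.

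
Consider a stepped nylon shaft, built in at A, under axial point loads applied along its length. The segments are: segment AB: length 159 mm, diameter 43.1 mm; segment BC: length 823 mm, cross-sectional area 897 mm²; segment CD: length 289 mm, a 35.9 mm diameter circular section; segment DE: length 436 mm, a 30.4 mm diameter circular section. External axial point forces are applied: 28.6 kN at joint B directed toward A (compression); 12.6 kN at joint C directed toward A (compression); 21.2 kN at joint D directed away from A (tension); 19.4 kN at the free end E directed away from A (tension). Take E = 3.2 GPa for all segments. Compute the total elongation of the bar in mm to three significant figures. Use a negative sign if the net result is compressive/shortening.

Internal axial forces (sectioning from the free end, tension +): N_DE = 19.4 kN, N_CD = 40.6 kN, N_BC = 28 kN, N_AB = -0.6 kN.
A_AB = 1459 mm².
A_CD = 1012 mm².
A_DE = 725.8 mm².
δ_AB = -600·159/(1459·3200) = -0.02043 mm
δ_BC = 28000·823/(897·3200) = 8.028 mm
δ_CD = 40600·289/(1012·3200) = 3.622 mm
δ_DE = 19400·436/(725.8·3200) = 3.642 mm
δ = Σδ_i = 15.27 mm.

15.3 mm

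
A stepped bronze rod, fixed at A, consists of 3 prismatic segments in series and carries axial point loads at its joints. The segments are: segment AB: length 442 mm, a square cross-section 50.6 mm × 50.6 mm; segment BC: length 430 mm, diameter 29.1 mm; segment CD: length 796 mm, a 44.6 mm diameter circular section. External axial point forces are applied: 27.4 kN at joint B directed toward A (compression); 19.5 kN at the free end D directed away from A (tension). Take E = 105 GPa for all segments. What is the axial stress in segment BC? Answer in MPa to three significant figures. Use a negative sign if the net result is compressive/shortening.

29.3 MPa

Internal axial forces (sectioning from the free end, tension +): N_CD = 19.5 kN, N_BC = 19.5 kN, N_AB = -7.9 kN.
A_BC = 665.1 mm².
σ_BC = N_BC/A_BC = 19500/665.1 = 29.32 MPa.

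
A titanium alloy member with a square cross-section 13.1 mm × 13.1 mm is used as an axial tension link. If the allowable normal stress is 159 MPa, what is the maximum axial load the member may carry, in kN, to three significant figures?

27.3 kN

A = 171.6 mm².
P_max = σ_allow · A = 159 · 171.6 = 27290 N = 27.29 kN.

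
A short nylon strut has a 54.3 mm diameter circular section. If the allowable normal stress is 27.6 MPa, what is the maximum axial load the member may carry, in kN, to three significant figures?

A = 2316 mm².
P_max = σ_allow · A = 27.6 · 2316 = 63910 N = 63.91 kN.

63.9 kN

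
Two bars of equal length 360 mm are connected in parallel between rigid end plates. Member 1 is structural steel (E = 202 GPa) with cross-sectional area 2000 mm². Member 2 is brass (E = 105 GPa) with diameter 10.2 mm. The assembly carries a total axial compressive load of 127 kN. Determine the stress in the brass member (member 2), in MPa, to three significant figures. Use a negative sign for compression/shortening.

-32.3 MPa

A_2 = 81.71 mm².
Equal strain + equilibrium ⇒ each member carries load in proportion to AE: A₁E₁ = 404000000 N, A₂E₂ = 8580000 N, ΣAE = 412600000 N.
σ₂ = P·E₂/ΣAE = -127000·105000/412600000 = -32.32 MPa.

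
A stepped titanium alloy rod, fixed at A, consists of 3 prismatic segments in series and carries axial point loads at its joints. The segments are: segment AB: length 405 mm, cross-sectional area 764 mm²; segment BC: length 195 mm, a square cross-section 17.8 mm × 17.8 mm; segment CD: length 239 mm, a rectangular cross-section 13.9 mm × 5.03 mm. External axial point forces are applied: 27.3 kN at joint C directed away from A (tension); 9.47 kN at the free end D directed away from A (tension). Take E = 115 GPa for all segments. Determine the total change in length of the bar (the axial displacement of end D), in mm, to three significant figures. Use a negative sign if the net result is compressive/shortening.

0.648 mm

Internal axial forces (sectioning from the free end, tension +): N_CD = 9.47 kN, N_BC = 36.77 kN, N_AB = 36.77 kN.
A_BC = 316.8 mm².
A_CD = 69.92 mm².
δ_AB = 36770·405/(764·115000) = 0.1695 mm
δ_BC = 36770·195/(316.8·115000) = 0.1968 mm
δ_CD = 9470·239/(69.92·115000) = 0.2815 mm
δ = Σδ_i = 0.6478 mm.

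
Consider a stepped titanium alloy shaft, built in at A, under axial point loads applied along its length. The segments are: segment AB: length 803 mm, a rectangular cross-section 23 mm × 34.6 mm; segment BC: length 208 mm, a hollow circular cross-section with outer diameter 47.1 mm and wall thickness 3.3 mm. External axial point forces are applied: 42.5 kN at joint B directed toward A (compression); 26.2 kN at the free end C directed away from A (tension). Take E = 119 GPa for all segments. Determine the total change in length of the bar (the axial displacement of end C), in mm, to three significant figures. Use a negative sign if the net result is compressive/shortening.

-0.0374 mm

Internal axial forces (sectioning from the free end, tension +): N_BC = 26.2 kN, N_AB = -16.3 kN.
A_AB = 795.8 mm².
A_BC = 454.1 mm².
δ_AB = -16300·803/(795.8·119000) = -0.1382 mm
δ_BC = 26200·208/(454.1·119000) = 0.1009 mm
δ = Σδ_i = -0.03736 mm.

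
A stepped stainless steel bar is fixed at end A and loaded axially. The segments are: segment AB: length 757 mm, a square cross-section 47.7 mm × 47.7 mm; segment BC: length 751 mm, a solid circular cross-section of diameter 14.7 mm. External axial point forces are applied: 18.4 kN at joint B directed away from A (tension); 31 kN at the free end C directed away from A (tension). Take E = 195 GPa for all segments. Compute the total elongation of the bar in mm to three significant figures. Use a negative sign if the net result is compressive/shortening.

0.788 mm

Internal axial forces (sectioning from the free end, tension +): N_BC = 31 kN, N_AB = 49.4 kN.
A_AB = 2275 mm².
A_BC = 169.7 mm².
δ_AB = 49400·757/(2275·195000) = 0.08429 mm
δ_BC = 31000·751/(169.7·195000) = 0.7035 mm
δ = Σδ_i = 0.7878 mm.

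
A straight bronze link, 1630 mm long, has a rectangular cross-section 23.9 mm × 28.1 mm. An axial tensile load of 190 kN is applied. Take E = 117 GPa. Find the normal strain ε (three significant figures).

A = 671.6 mm².
σ = N/A = 282.9 MPa; ε = σ/E = 282.9/117000 = 2.418e-03.

0.00242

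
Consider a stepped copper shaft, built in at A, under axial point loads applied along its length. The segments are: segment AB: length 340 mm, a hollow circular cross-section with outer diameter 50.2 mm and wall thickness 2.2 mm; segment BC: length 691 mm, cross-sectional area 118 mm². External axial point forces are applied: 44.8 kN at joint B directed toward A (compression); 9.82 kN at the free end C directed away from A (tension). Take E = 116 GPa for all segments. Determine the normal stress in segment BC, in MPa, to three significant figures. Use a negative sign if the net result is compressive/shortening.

Internal axial forces (sectioning from the free end, tension +): N_BC = 9.82 kN, N_AB = -34.98 kN.
σ_BC = N_BC/A_BC = 9820/118 = 83.22 MPa.

83.2 MPa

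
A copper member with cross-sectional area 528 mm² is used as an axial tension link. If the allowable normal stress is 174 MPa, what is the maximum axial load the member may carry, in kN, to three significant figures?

P_max = σ_allow · A = 174 · 528 = 91870 N = 91.87 kN.

91.9 kN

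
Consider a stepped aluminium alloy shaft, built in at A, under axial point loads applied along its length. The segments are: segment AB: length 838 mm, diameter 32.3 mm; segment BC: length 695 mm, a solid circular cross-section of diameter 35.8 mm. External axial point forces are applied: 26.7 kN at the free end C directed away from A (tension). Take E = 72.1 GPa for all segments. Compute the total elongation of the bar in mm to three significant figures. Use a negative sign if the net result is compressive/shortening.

Internal axial forces (sectioning from the free end, tension +): N_BC = 26.7 kN, N_AB = 26.7 kN.
A_AB = 819.4 mm².
A_BC = 1007 mm².
δ_AB = 26700·838/(819.4·72100) = 0.3787 mm
δ_BC = 26700·695/(1007·72100) = 0.2557 mm
δ = Σδ_i = 0.6344 mm.

0.634 mm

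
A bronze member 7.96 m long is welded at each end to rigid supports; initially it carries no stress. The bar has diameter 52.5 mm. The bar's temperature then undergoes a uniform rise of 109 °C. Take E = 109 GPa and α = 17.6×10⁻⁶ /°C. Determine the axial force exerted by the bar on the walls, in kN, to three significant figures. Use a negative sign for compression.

-453 kN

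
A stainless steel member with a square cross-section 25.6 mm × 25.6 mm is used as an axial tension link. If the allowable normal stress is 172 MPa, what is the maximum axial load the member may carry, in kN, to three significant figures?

113 kN

A = 655.4 mm².
P_max = σ_allow · A = 172 · 655.4 = 112700 N = 112.7 kN.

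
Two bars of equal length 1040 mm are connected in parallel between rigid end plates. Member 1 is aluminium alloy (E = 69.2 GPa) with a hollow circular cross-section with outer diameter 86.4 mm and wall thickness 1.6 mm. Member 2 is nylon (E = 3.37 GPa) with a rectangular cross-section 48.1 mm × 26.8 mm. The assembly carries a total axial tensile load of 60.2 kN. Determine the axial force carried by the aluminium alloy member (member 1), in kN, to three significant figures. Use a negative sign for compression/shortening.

A_1 = 426.3 mm².
A_2 = 1289 mm².
Equal strain + equilibrium ⇒ each member carries load in proportion to AE: A₁E₁ = 29500000 N, A₂E₂ = 4344000 N, ΣAE = 33840000 N.
F₁ = P·A₁E₁/ΣAE = 60200·29500000/33840000 = 52470 N.

52.5 kN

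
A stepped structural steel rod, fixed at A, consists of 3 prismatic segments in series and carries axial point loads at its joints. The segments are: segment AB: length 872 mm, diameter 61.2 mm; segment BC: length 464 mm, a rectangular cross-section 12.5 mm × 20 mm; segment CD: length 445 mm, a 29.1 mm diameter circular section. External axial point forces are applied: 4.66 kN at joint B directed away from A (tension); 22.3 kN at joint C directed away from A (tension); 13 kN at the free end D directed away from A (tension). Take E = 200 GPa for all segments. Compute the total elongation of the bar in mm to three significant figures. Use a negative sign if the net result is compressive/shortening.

Internal axial forces (sectioning from the free end, tension +): N_CD = 13 kN, N_BC = 35.3 kN, N_AB = 39.96 kN.
A_AB = 2942 mm².
A_BC = 250 mm².
A_CD = 665.1 mm².
δ_AB = 39960·872/(2942·200000) = 0.05923 mm
δ_BC = 35300·464/(250·200000) = 0.3276 mm
δ_CD = 13000·445/(665.1·200000) = 0.04349 mm
δ = Σδ_i = 0.4303 mm.

0.430 mm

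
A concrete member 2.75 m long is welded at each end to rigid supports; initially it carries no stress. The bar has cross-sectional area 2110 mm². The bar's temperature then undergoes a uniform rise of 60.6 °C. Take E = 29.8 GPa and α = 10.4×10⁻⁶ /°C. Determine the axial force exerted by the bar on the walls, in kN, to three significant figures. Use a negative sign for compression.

Free thermal expansion αLΔT = 10.4e-6 · 2750 · 60.6 = 1.733 mm.
The walls impose strain ε = −(1.733)/2750 = -6.3024e-04; σ = Eε = 29800 · -6.3024e-04 = -18.78 MPa.
Wall reaction R = σ·A = -18.78·2110 = -39630 N = -39.63 kN.

-39.6 kN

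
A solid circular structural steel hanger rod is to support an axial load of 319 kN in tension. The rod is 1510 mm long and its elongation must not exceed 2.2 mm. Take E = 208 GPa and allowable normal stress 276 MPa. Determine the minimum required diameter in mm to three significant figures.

38.4 mm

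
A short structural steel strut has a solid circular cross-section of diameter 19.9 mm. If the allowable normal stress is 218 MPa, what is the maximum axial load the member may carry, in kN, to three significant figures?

67.8 kN

A = 311 mm².
P_max = σ_allow · A = 218 · 311 = 67800 N = 67.8 kN.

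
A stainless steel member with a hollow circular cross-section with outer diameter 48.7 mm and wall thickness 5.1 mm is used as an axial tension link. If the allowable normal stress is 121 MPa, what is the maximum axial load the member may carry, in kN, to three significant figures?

A = 698.6 mm².
P_max = σ_allow · A = 121 · 698.6 = 84530 N = 84.53 kN.

84.5 kN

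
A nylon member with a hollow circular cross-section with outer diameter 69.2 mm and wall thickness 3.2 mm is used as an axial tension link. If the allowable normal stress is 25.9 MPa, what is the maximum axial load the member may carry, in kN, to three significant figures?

A = 663.5 mm².
P_max = σ_allow · A = 25.9 · 663.5 = 17180 N = 17.18 kN.

17.2 kN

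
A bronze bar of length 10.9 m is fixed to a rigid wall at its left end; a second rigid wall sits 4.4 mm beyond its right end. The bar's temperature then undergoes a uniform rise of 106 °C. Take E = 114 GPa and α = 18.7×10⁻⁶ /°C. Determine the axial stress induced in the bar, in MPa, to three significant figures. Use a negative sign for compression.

-180 MPa

Free thermal expansion αLΔT = 18.7e-6 · 10900 · 106 = 21.61 mm.
The walls engage after the gap closes; constrained expansion = 21.61 − 4.4 = 17.21 mm.
The walls impose strain ε = −(17.21)/10900 = -1.5785e-03; σ = Eε = 114000 · -1.5785e-03 = -180 MPa.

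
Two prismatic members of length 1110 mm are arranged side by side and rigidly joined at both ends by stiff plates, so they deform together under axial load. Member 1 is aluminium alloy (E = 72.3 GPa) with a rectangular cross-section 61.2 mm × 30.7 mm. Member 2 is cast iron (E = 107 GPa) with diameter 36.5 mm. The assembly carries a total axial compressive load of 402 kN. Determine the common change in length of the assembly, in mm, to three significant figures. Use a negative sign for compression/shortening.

A_1 = 1879 mm².
A_2 = 1046 mm².
Equal strain + equilibrium ⇒ each member carries load in proportion to AE: A₁E₁ = 135800000 N, A₂E₂ = 112000000 N, ΣAE = 247800000 N.
δ = PL/ΣAE = -402000·1110/247800000 = -1.801 mm.

-1.80 mm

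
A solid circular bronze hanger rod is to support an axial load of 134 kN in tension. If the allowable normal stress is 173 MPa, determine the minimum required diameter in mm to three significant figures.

31.4 mm

Required area A ≥ P/σ_allow = 134000/173 = 774.6 mm².
For a solid circular section, d ≥ √(4A/π) = 31.4 mm.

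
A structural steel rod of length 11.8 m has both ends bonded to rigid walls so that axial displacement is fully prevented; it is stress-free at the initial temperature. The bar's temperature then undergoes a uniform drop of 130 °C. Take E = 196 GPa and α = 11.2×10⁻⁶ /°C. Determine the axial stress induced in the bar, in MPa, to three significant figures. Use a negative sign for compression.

285 MPa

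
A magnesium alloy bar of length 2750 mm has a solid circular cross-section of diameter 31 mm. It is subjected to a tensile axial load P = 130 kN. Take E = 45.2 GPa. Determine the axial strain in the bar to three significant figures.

A = 754.8 mm².
σ = N/A = 172.2 MPa; ε = σ/E = 172.2/45200 = 3.811e-03.

0.00381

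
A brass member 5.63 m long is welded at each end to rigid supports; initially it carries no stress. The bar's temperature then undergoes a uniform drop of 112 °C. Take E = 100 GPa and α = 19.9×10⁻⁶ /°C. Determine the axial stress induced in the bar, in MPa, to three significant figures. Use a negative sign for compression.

Free thermal expansion αLΔT = 19.9e-6 · 5630 · -112 = -12.55 mm.
The walls impose strain ε = −(-12.55)/5630 = 2.2288e-03; σ = Eε = 100000 · 2.2288e-03 = 222.9 MPa.

223 MPa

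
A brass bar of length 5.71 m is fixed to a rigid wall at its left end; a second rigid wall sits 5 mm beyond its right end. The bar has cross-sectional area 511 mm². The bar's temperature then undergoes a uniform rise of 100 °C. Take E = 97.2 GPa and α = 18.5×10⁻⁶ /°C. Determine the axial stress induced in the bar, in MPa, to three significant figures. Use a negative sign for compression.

Free thermal expansion αLΔT = 18.5e-6 · 5710 · 100 = 10.56 mm.
The walls engage after the gap closes; constrained expansion = 10.56 − 5 = 5.563 mm.
The walls impose strain ε = −(5.563)/5710 = -9.7434e-04; σ = Eε = 97200 · -9.7434e-04 = -94.71 MPa.

-94.7 MPa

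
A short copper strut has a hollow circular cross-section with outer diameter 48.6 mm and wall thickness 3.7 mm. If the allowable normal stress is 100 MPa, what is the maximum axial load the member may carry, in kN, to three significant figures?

A = 521.9 mm².
P_max = σ_allow · A = 100 · 521.9 = 52190 N = 52.19 kN.

52.2 kN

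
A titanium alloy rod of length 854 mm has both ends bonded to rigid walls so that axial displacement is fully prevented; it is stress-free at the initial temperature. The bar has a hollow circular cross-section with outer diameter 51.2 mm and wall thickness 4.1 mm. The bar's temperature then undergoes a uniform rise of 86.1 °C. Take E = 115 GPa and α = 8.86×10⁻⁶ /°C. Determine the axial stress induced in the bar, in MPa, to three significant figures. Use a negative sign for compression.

Free thermal expansion αLΔT = 8.86e-6 · 854 · 86.1 = 0.6515 mm.
The walls impose strain ε = −(0.6515)/854 = -7.6285e-04; σ = Eε = 115000 · -7.6285e-04 = -87.73 MPa.

-87.7 MPa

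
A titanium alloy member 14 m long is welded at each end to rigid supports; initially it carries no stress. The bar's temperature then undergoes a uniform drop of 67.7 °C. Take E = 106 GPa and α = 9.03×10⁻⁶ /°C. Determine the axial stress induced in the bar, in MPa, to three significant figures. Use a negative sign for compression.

64.8 MPa

Free thermal expansion αLΔT = 9.03e-6 · 14000 · -67.7 = -8.559 mm.
The walls impose strain ε = −(-8.559)/14000 = 6.1133e-04; σ = Eε = 106000 · 6.1133e-04 = 64.8 MPa.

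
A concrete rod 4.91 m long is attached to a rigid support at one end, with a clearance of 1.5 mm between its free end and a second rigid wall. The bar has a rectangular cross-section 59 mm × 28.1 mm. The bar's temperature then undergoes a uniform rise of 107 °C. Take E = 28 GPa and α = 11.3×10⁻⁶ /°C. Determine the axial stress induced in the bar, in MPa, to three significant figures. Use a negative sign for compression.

-25.3 MPa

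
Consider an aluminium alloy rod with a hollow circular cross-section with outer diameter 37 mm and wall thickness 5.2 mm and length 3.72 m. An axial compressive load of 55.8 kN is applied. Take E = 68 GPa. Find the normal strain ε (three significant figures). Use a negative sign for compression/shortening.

A = 519.5 mm².
σ = N/A = -107.4 MPa; ε = σ/E = -107.4/68000 = -1.580e-03.

-0.00158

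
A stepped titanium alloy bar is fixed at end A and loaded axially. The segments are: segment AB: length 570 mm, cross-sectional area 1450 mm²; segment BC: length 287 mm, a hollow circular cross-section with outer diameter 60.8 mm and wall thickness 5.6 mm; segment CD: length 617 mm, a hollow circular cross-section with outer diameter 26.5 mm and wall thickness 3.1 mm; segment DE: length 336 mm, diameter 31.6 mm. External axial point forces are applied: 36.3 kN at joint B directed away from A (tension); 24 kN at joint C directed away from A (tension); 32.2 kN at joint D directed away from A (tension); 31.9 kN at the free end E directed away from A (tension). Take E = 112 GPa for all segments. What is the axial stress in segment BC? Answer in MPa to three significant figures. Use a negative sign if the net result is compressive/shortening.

Internal axial forces (sectioning from the free end, tension +): N_DE = 31.9 kN, N_CD = 64.1 kN, N_BC = 88.1 kN, N_AB = 124.4 kN.
A_BC = 971.1 mm².
σ_BC = N_BC/A_BC = 88100/971.1 = 90.72 MPa.

90.7 MPa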